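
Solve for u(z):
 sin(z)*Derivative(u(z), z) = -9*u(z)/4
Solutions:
 u(z) = C1*(cos(z) + 1)^(9/8)/(cos(z) - 1)^(9/8)


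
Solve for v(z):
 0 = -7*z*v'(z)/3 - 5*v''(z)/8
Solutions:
 v(z) = C1 + C2*erf(2*sqrt(105)*z/15)


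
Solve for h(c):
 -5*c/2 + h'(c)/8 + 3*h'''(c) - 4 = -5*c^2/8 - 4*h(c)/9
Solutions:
 h(c) = C1*exp(-c*(-8*(2 + sqrt(4098)/32)^(1/3) + (2 + sqrt(4098)/32)^(-1/3))/48)*sin(sqrt(3)*c*((2 + sqrt(4098)/32)^(-1/3) + 8*(2 + sqrt(4098)/32)^(1/3))/48) + C2*exp(-c*(-8*(2 + sqrt(4098)/32)^(1/3) + (2 + sqrt(4098)/32)^(-1/3))/48)*cos(sqrt(3)*c*((2 + sqrt(4098)/32)^(-1/3) + 8*(2 + sqrt(4098)/32)^(1/3))/48) + C3*exp(c*(-8*(2 + sqrt(4098)/32)^(1/3) + (2 + sqrt(4098)/32)^(-1/3))/24) - 45*c^2/32 + 3285*c/512 + 117891/16384


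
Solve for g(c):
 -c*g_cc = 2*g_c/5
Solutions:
 g(c) = C1 + C2*c^(3/5)


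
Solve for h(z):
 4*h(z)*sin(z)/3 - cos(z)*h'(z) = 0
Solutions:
 h(z) = C1/cos(z)^(4/3)


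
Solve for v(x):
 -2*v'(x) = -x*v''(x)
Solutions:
 v(x) = C1 + C2*x^3


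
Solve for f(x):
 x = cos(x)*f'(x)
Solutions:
 f(x) = C1 + Integral(x/cos(x), x)


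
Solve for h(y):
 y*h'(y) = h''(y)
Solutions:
 h(y) = C1 + C2*erfi(sqrt(2)*y/2)


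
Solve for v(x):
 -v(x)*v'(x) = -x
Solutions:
 v(x) = -sqrt(C1 + x^2)
 v(x) = sqrt(C1 + x^2)


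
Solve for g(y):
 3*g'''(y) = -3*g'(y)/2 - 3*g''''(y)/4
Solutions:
 g(y) = C1 + C2*exp(y*(-8 + 16/(3*sqrt(465) + 91)^(1/3) + (3*sqrt(465) + 91)^(1/3))/6)*sin(sqrt(3)*y*(-(3*sqrt(465) + 91)^(1/3) + 16/(3*sqrt(465) + 91)^(1/3))/6) + C3*exp(y*(-8 + 16/(3*sqrt(465) + 91)^(1/3) + (3*sqrt(465) + 91)^(1/3))/6)*cos(sqrt(3)*y*(-(3*sqrt(465) + 91)^(1/3) + 16/(3*sqrt(465) + 91)^(1/3))/6) + C4*exp(-y*(16/(3*sqrt(465) + 91)^(1/3) + 4 + (3*sqrt(465) + 91)^(1/3))/3)


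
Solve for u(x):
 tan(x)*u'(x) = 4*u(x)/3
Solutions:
 u(x) = C1*sin(x)^(4/3)


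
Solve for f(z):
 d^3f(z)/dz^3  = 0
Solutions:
 f(z) = C1 + C2*z + C3*z^2


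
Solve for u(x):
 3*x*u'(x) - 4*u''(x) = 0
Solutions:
 u(x) = C1 + C2*erfi(sqrt(6)*x/4)


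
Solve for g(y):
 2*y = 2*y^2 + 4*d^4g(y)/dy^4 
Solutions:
 g(y) = C1 + C2*y + C3*y^2 + C4*y^3 - y^6/720 + y^5/240


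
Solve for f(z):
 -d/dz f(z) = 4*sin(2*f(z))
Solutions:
 f(z) = pi - acos((-C1 - exp(16*z))/(C1 - exp(16*z)))/2
 f(z) = acos((-C1 - exp(16*z))/(C1 - exp(16*z)))/2


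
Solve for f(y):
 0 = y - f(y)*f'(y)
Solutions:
 f(y) = -sqrt(C1 + y^2)
 f(y) = sqrt(C1 + y^2)


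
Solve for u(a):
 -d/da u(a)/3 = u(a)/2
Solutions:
 u(a) = C1*exp(-3*a/2)


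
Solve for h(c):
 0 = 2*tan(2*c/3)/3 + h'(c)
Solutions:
 h(c) = C1 + log(cos(2*c/3))


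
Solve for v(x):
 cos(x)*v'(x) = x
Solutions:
 v(x) = C1 + Integral(x/cos(x), x)


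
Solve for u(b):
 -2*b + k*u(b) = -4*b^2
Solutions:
 u(b) = 2*b*(1 - 2*b)/k


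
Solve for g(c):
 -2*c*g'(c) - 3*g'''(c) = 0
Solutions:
 g(c) = C1 + Integral(C2*airyai(-2^(1/3)*3^(2/3)*c/3) + C3*airybi(-2^(1/3)*3^(2/3)*c/3), c)


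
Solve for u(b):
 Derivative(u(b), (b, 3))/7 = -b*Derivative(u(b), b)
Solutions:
 u(b) = C1 + Integral(C2*airyai(-7^(1/3)*b) + C3*airybi(-7^(1/3)*b), b)


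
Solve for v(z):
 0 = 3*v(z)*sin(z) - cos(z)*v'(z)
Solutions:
 v(z) = C1/cos(z)^3


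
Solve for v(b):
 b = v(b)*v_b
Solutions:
 v(b) = -sqrt(C1 + b^2)
 v(b) = sqrt(C1 + b^2)


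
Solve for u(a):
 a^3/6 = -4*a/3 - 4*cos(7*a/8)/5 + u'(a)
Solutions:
 u(a) = C1 + a^4/24 + 2*a^2/3 + 32*sin(7*a/8)/35


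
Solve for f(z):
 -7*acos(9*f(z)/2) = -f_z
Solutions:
 Integral(1/acos(9*_y/2), (_y, f(z))) = C1 + 7*z


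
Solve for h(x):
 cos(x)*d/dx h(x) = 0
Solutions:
 h(x) = C1


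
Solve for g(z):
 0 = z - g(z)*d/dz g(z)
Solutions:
 g(z) = -sqrt(C1 + z^2)
 g(z) = sqrt(C1 + z^2)


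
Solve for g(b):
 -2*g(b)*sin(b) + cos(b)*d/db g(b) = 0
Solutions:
 g(b) = C1/cos(b)^2


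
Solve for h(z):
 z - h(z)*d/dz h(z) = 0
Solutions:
 h(z) = -sqrt(C1 + z^2)
 h(z) = sqrt(C1 + z^2)


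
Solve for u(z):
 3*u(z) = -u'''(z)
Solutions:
 u(z) = C3*exp(-3^(1/3)*z) + (C1*sin(3^(5/6)*z/2) + C2*cos(3^(5/6)*z/2))*exp(3^(1/3)*z/2)


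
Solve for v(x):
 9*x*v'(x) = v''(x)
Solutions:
 v(x) = C1 + C2*erfi(3*sqrt(2)*x/2)


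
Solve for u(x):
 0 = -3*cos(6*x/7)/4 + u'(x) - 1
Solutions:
 u(x) = C1 + x + 7*sin(6*x/7)/8


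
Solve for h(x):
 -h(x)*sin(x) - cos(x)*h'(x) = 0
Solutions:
 h(x) = C1*cos(x)


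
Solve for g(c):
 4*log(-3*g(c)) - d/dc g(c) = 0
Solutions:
 -Integral(1/(log(-_y) + log(3)), (_y, g(c)))/4 = C1 - c


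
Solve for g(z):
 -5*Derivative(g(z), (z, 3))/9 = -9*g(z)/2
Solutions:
 g(z) = C3*exp(3*10^(2/3)*3^(1/3)*z/10) + (C1*sin(3*10^(2/3)*3^(5/6)*z/20) + C2*cos(3*10^(2/3)*3^(5/6)*z/20))*exp(-3*10^(2/3)*3^(1/3)*z/20)


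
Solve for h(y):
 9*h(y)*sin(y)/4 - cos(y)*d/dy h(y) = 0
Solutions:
 h(y) = C1/cos(y)^(9/4)


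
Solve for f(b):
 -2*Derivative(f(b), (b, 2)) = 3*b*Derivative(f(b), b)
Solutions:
 f(b) = C1 + C2*erf(sqrt(3)*b/2)


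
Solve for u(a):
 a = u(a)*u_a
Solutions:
 u(a) = -sqrt(C1 + a^2)
 u(a) = sqrt(C1 + a^2)


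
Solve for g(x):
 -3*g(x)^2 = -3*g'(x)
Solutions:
 g(x) = -1/(C1 + x)


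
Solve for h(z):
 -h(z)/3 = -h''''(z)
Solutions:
 h(z) = C1*exp(-3^(3/4)*z/3) + C2*exp(3^(3/4)*z/3) + C3*sin(3^(3/4)*z/3) + C4*cos(3^(3/4)*z/3)


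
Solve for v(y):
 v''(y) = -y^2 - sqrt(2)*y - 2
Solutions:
 v(y) = C1 + C2*y - y^4/12 - sqrt(2)*y^3/6 - y^2


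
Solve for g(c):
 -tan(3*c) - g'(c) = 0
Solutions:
 g(c) = C1 + log(cos(3*c))/3


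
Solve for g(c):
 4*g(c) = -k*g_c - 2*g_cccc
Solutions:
 g(c) = C1*exp(c*(-sqrt(2)*3^(2/3)*sqrt((9*k^2 + sqrt(3)*sqrt(27*k^4 - 32768))^(1/3) + 32*3^(1/3)/(9*k^2 + sqrt(3)*sqrt(27*k^4 - 32768))^(1/3)) + 6*3^(1/6)*sqrt(sqrt(2)*k/sqrt((9*k^2 + sqrt(3)*sqrt(27*k^4 - 32768))^(1/3) + 32*3^(1/3)/(9*k^2 + sqrt(3)*sqrt(27*k^4 - 32768))^(1/3)) - (9*k^2 + sqrt(3)*sqrt(27*k^4 - 32768))^(1/3)/6 - 16*3^(1/3)/(3*(9*k^2 + sqrt(3)*sqrt(27*k^4 - 32768))^(1/3))))/12) + C2*exp(c*(sqrt(2)*3^(2/3)*sqrt((9*k^2 + sqrt(3)*sqrt(27*k^4 - 32768))^(1/3) + 32*3^(1/3)/(9*k^2 + sqrt(3)*sqrt(27*k^4 - 32768))^(1/3)) - 6*3^(1/6)*sqrt(-sqrt(2)*k/sqrt((9*k^2 + sqrt(3)*sqrt(27*k^4 - 32768))^(1/3) + 32*3^(1/3)/(9*k^2 + sqrt(3)*sqrt(27*k^4 - 32768))^(1/3)) - (9*k^2 + sqrt(3)*sqrt(27*k^4 - 32768))^(1/3)/6 - 16*3^(1/3)/(3*(9*k^2 + sqrt(3)*sqrt(27*k^4 - 32768))^(1/3))))/12) + C3*exp(c*(sqrt(2)*3^(2/3)*sqrt((9*k^2 + sqrt(3)*sqrt(27*k^4 - 32768))^(1/3) + 32*3^(1/3)/(9*k^2 + sqrt(3)*sqrt(27*k^4 - 32768))^(1/3)) + 6*3^(1/6)*sqrt(-sqrt(2)*k/sqrt((9*k^2 + sqrt(3)*sqrt(27*k^4 - 32768))^(1/3) + 32*3^(1/3)/(9*k^2 + sqrt(3)*sqrt(27*k^4 - 32768))^(1/3)) - (9*k^2 + sqrt(3)*sqrt(27*k^4 - 32768))^(1/3)/6 - 16*3^(1/3)/(3*(9*k^2 + sqrt(3)*sqrt(27*k^4 - 32768))^(1/3))))/12) + C4*exp(-c*(sqrt(2)*3^(2/3)*sqrt((9*k^2 + sqrt(3)*sqrt(27*k^4 - 32768))^(1/3) + 32*3^(1/3)/(9*k^2 + sqrt(3)*sqrt(27*k^4 - 32768))^(1/3)) + 6*3^(1/6)*sqrt(sqrt(2)*k/sqrt((9*k^2 + sqrt(3)*sqrt(27*k^4 - 32768))^(1/3) + 32*3^(1/3)/(9*k^2 + sqrt(3)*sqrt(27*k^4 - 32768))^(1/3)) - (9*k^2 + sqrt(3)*sqrt(27*k^4 - 32768))^(1/3)/6 - 16*3^(1/3)/(3*(9*k^2 + sqrt(3)*sqrt(27*k^4 - 32768))^(1/3))))/12)


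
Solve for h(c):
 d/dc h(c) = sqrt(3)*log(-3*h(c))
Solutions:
 -sqrt(3)*Integral(1/(log(-_y) + log(3)), (_y, h(c)))/3 = C1 - c


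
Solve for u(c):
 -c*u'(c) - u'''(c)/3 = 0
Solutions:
 u(c) = C1 + Integral(C2*airyai(-3^(1/3)*c) + C3*airybi(-3^(1/3)*c), c)


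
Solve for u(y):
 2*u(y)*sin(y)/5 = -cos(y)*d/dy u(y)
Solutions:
 u(y) = C1*cos(y)^(2/5)


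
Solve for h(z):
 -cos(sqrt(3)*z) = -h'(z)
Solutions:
 h(z) = C1 + sqrt(3)*sin(sqrt(3)*z)/3


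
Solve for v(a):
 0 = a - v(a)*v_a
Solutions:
 v(a) = -sqrt(C1 + a^2)
 v(a) = sqrt(C1 + a^2)


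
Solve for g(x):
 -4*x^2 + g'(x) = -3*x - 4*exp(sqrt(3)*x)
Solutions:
 g(x) = C1 + 4*x^3/3 - 3*x^2/2 - 4*sqrt(3)*exp(sqrt(3)*x)/3


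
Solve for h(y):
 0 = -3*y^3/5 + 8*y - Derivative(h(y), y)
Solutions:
 h(y) = C1 - 3*y^4/20 + 4*y^2


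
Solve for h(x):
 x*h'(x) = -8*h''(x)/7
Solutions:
 h(x) = C1 + C2*erf(sqrt(7)*x/4)


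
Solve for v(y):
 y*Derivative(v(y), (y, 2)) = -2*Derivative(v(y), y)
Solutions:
 v(y) = C1 + C2/y


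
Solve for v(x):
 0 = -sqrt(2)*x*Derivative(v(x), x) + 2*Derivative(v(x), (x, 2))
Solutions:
 v(x) = C1 + C2*erfi(2^(1/4)*x/2)


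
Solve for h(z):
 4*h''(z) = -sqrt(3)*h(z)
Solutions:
 h(z) = C1*sin(3^(1/4)*z/2) + C2*cos(3^(1/4)*z/2)


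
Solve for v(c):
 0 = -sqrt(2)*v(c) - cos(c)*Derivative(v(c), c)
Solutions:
 v(c) = C1*(sin(c) - 1)^(sqrt(2)/2)/(sin(c) + 1)^(sqrt(2)/2)


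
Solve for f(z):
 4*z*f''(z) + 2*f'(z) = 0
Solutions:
 f(z) = C1 + C2*sqrt(z)


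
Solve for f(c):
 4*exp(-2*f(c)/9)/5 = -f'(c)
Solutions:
 f(c) = 9*log(-sqrt(C1 - 4*c)) - 9*log(15) + 9*log(10)/2
 f(c) = 9*log(C1 - 4*c)/2 - 9*log(15) + 9*log(10)/2


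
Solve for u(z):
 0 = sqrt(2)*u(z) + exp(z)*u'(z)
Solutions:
 u(z) = C1*exp(sqrt(2)*exp(-z))


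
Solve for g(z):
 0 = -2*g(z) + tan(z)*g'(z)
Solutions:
 g(z) = C1*sin(z)^2


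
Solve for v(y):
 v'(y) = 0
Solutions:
 v(y) = C1


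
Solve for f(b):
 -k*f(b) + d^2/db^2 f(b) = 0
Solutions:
 f(b) = C1*exp(-b*sqrt(k)) + C2*exp(b*sqrt(k))


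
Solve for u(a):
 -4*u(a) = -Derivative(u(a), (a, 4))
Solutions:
 u(a) = C1*exp(-sqrt(2)*a) + C2*exp(sqrt(2)*a) + C3*sin(sqrt(2)*a) + C4*cos(sqrt(2)*a)


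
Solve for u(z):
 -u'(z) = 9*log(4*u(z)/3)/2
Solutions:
 2*Integral(1/(log(_y) - log(3) + 2*log(2)), (_y, u(z)))/9 = C1 - z


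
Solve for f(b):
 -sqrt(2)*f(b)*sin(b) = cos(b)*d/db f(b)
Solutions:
 f(b) = C1*cos(b)^(sqrt(2))


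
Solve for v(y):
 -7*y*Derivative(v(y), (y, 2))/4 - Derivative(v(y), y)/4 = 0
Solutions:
 v(y) = C1 + C2*y^(6/7)


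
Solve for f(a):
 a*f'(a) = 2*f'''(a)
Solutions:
 f(a) = C1 + Integral(C2*airyai(2^(2/3)*a/2) + C3*airybi(2^(2/3)*a/2), a)


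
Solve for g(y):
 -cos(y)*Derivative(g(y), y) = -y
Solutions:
 g(y) = C1 + Integral(y/cos(y), y)


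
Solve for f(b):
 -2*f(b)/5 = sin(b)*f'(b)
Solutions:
 f(b) = C1*(cos(b) + 1)^(1/5)/(cos(b) - 1)^(1/5)


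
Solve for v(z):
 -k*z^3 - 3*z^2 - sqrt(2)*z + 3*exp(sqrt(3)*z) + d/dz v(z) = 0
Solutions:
 v(z) = C1 + k*z^4/4 + z^3 + sqrt(2)*z^2/2 - sqrt(3)*exp(sqrt(3)*z)


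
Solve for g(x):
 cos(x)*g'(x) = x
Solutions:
 g(x) = C1 + Integral(x/cos(x), x)


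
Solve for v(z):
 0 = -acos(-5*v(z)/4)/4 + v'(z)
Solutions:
 Integral(1/acos(-5*_y/4), (_y, v(z))) = C1 + z/4


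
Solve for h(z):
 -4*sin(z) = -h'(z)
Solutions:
 h(z) = C1 - 4*cos(z)


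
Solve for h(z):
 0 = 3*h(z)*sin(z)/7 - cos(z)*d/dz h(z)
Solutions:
 h(z) = C1/cos(z)^(3/7)


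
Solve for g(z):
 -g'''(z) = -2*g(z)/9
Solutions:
 g(z) = C3*exp(6^(1/3)*z/3) + (C1*sin(2^(1/3)*3^(5/6)*z/6) + C2*cos(2^(1/3)*3^(5/6)*z/6))*exp(-6^(1/3)*z/6)


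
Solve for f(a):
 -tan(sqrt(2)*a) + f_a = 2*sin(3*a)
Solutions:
 f(a) = C1 - sqrt(2)*log(cos(sqrt(2)*a))/2 - 2*cos(3*a)/3


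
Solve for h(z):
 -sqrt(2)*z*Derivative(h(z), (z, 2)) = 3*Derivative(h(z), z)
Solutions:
 h(z) = C1 + C2*z^(1 - 3*sqrt(2)/2)


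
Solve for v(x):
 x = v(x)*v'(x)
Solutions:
 v(x) = -sqrt(C1 + x^2)
 v(x) = sqrt(C1 + x^2)


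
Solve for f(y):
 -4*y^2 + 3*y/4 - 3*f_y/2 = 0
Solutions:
 f(y) = C1 - 8*y^3/9 + y^2/4


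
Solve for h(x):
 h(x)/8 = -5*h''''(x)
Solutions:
 h(x) = (C1*sin(10^(3/4)*x/20) + C2*cos(10^(3/4)*x/20))*exp(-10^(3/4)*x/20) + (C3*sin(10^(3/4)*x/20) + C4*cos(10^(3/4)*x/20))*exp(10^(3/4)*x/20)


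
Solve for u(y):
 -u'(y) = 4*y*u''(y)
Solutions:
 u(y) = C1 + C2*y^(3/4)


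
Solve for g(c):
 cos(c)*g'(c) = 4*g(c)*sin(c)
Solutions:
 g(c) = C1/cos(c)^4


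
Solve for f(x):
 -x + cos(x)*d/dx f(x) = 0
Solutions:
 f(x) = C1 + Integral(x/cos(x), x)


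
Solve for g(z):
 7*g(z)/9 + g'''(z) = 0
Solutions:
 g(z) = C3*exp(-21^(1/3)*z/3) + (C1*sin(3^(5/6)*7^(1/3)*z/6) + C2*cos(3^(5/6)*7^(1/3)*z/6))*exp(21^(1/3)*z/6)


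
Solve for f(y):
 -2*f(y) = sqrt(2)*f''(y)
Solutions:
 f(y) = C1*sin(2^(1/4)*y) + C2*cos(2^(1/4)*y)


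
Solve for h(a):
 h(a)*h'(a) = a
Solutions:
 h(a) = -sqrt(C1 + a^2)
 h(a) = sqrt(C1 + a^2)


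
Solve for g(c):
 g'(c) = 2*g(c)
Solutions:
 g(c) = C1*exp(2*c)


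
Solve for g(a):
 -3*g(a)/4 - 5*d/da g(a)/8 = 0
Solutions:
 g(a) = C1*exp(-6*a/5)


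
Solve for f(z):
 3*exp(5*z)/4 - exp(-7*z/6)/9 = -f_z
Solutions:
 f(z) = C1 - 3*exp(5*z)/20 - 2*exp(-7*z/6)/21


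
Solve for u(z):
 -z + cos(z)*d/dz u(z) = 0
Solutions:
 u(z) = C1 + Integral(z/cos(z), z)


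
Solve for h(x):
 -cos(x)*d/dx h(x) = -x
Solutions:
 h(x) = C1 + Integral(x/cos(x), x)


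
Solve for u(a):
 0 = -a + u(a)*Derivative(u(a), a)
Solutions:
 u(a) = -sqrt(C1 + a^2)
 u(a) = sqrt(C1 + a^2)


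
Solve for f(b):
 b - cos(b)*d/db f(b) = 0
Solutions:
 f(b) = C1 + Integral(b/cos(b), b)


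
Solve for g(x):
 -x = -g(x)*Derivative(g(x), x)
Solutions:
 g(x) = -sqrt(C1 + x^2)
 g(x) = sqrt(C1 + x^2)


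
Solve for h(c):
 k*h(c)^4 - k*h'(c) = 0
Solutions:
 h(c) = (-1/(C1 + 3*c))^(1/3)
 h(c) = (-1/(C1 + c))^(1/3)*(-3^(2/3) - 3*3^(1/6)*I)/6
 h(c) = (-1/(C1 + c))^(1/3)*(-3^(2/3) + 3*3^(1/6)*I)/6


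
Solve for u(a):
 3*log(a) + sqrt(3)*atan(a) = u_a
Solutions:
 u(a) = C1 + 3*a*log(a) - 3*a + sqrt(3)*(a*atan(a) - log(a^2 + 1)/2)


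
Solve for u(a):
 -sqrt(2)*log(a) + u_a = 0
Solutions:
 u(a) = C1 + sqrt(2)*a*log(a) - sqrt(2)*a


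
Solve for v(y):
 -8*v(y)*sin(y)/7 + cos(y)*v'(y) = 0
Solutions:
 v(y) = C1/cos(y)^(8/7)


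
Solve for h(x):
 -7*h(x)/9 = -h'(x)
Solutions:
 h(x) = C1*exp(7*x/9)


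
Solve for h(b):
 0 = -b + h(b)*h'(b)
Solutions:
 h(b) = -sqrt(C1 + b^2)
 h(b) = sqrt(C1 + b^2)


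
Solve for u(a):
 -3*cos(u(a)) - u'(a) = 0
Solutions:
 u(a) = pi - asin((C1 + exp(6*a))/(C1 - exp(6*a)))
 u(a) = asin((C1 + exp(6*a))/(C1 - exp(6*a)))


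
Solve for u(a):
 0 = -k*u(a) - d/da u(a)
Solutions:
 u(a) = C1*exp(-a*k)


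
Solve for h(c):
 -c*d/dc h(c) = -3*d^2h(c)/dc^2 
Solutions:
 h(c) = C1 + C2*erfi(sqrt(6)*c/6)


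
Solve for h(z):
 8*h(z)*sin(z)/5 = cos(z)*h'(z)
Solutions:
 h(z) = C1/cos(z)^(8/5)


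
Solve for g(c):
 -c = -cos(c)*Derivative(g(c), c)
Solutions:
 g(c) = C1 + Integral(c/cos(c), c)


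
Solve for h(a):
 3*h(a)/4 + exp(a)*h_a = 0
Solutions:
 h(a) = C1*exp(3*exp(-a)/4)


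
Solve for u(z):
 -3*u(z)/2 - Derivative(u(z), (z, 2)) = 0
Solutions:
 u(z) = C1*sin(sqrt(6)*z/2) + C2*cos(sqrt(6)*z/2)


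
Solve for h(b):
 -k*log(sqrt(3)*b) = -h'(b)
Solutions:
 h(b) = C1 + b*k*log(b) - b*k + b*k*log(3)/2


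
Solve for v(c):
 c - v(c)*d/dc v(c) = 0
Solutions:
 v(c) = -sqrt(C1 + c^2)
 v(c) = sqrt(C1 + c^2)


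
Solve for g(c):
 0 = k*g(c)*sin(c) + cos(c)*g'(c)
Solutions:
 g(c) = C1*exp(k*log(cos(c)))


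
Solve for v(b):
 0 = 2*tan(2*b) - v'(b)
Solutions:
 v(b) = C1 - log(cos(2*b))


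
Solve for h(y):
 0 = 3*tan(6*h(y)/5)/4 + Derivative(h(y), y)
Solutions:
 h(y) = -5*asin(C1*exp(-9*y/10))/6 + 5*pi/6
 h(y) = 5*asin(C1*exp(-9*y/10))/6


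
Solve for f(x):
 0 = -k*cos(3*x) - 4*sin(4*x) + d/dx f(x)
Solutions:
 f(x) = C1 + k*sin(3*x)/3 - cos(4*x)


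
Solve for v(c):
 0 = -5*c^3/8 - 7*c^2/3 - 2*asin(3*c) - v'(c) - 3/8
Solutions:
 v(c) = C1 - 5*c^4/32 - 7*c^3/9 - 2*c*asin(3*c) - 3*c/8 - 2*sqrt(1 - 9*c^2)/3


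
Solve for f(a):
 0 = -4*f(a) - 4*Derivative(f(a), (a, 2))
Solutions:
 f(a) = C1*sin(a) + C2*cos(a)


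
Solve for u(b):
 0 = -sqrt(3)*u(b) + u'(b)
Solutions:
 u(b) = C1*exp(sqrt(3)*b)


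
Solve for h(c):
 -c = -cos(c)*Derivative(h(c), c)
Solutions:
 h(c) = C1 + Integral(c/cos(c), c)


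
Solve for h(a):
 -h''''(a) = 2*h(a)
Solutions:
 h(a) = (C1*sin(2^(3/4)*a/2) + C2*cos(2^(3/4)*a/2))*exp(-2^(3/4)*a/2) + (C3*sin(2^(3/4)*a/2) + C4*cos(2^(3/4)*a/2))*exp(2^(3/4)*a/2)


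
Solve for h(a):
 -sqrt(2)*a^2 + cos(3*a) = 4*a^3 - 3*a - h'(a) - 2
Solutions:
 h(a) = C1 + a^4 + sqrt(2)*a^3/3 - 3*a^2/2 - 2*a - sin(3*a)/3


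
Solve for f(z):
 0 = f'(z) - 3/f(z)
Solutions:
 f(z) = -sqrt(C1 + 6*z)
 f(z) = sqrt(C1 + 6*z)


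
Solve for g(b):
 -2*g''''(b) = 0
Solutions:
 g(b) = C1 + C2*b + C3*b^2 + C4*b^3


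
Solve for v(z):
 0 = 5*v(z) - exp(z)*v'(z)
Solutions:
 v(z) = C1*exp(-5*exp(-z))


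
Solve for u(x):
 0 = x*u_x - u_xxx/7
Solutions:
 u(x) = C1 + Integral(C2*airyai(7^(1/3)*x) + C3*airybi(7^(1/3)*x), x)


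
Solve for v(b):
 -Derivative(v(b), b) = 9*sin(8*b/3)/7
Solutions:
 v(b) = C1 + 27*cos(8*b/3)/56


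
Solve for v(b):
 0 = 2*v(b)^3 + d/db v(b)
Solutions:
 v(b) = -sqrt(2)*sqrt(-1/(C1 - 2*b))/2
 v(b) = sqrt(2)*sqrt(-1/(C1 - 2*b))/2


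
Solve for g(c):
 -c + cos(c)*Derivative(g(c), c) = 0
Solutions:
 g(c) = C1 + Integral(c/cos(c), c)


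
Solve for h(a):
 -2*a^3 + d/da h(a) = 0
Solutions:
 h(a) = C1 + a^4/2


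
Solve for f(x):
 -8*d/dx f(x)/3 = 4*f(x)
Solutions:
 f(x) = C1*exp(-3*x/2)


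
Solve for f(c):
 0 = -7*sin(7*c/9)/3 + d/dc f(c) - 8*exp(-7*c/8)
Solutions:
 f(c) = C1 - 3*cos(7*c/9) - 64*exp(-7*c/8)/7


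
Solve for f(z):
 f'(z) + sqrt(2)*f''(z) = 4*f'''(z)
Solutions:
 f(z) = C1 + C2*exp(-sqrt(2)*z/4) + C3*exp(sqrt(2)*z/2)


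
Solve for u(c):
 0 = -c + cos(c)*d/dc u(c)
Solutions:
 u(c) = C1 + Integral(c/cos(c), c)


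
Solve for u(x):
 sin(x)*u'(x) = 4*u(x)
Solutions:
 u(x) = C1*(cos(x)^2 - 2*cos(x) + 1)/(cos(x)^2 + 2*cos(x) + 1)


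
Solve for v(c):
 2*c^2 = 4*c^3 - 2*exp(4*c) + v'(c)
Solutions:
 v(c) = C1 - c^4 + 2*c^3/3 + exp(4*c)/2


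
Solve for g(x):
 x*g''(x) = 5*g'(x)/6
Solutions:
 g(x) = C1 + C2*x^(11/6)


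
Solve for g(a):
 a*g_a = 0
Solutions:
 g(a) = C1


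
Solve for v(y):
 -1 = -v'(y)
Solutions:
 v(y) = C1 + y


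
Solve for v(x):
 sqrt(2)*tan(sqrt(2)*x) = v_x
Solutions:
 v(x) = C1 - log(cos(sqrt(2)*x))


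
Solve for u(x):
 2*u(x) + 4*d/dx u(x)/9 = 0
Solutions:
 u(x) = C1*exp(-9*x/2)


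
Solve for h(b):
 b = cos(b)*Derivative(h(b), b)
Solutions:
 h(b) = C1 + Integral(b/cos(b), b)


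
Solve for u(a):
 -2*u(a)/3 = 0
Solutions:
 u(a) = 0


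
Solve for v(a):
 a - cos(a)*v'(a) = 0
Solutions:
 v(a) = C1 + Integral(a/cos(a), a)


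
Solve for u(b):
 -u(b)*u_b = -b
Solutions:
 u(b) = -sqrt(C1 + b^2)
 u(b) = sqrt(C1 + b^2)


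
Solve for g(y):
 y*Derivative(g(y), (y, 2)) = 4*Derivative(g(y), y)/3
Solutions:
 g(y) = C1 + C2*y^(7/3)


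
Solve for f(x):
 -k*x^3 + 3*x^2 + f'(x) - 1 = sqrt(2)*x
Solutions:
 f(x) = C1 + k*x^4/4 - x^3 + sqrt(2)*x^2/2 + x


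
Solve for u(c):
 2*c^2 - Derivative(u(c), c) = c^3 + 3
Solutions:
 u(c) = C1 - c^4/4 + 2*c^3/3 - 3*c


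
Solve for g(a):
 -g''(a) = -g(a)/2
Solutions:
 g(a) = C1*exp(-sqrt(2)*a/2) + C2*exp(sqrt(2)*a/2)


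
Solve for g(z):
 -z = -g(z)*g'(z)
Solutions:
 g(z) = -sqrt(C1 + z^2)
 g(z) = sqrt(C1 + z^2)


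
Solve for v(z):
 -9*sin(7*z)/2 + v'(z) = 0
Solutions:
 v(z) = C1 - 9*cos(7*z)/14


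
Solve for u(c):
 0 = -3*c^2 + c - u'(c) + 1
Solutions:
 u(c) = C1 - c^3 + c^2/2 + c


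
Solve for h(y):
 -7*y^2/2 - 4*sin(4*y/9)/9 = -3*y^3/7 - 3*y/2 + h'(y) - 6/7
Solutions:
 h(y) = C1 + 3*y^4/28 - 7*y^3/6 + 3*y^2/4 + 6*y/7 + cos(4*y/9)


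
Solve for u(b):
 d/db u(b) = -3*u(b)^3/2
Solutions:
 u(b) = -sqrt(-1/(C1 - 3*b))
 u(b) = sqrt(-1/(C1 - 3*b))


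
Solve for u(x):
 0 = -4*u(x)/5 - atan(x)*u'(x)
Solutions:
 u(x) = C1*exp(-4*Integral(1/atan(x), x)/5)


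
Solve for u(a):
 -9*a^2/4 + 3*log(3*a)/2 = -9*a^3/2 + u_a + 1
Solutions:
 u(a) = C1 + 9*a^4/8 - 3*a^3/4 + 3*a*log(a)/2 - 5*a/2 + 3*a*log(3)/2


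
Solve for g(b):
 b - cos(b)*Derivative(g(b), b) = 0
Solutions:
 g(b) = C1 + Integral(b/cos(b), b)


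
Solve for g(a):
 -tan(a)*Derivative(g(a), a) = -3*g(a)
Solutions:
 g(a) = C1*sin(a)^3


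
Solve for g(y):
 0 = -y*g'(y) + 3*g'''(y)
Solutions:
 g(y) = C1 + Integral(C2*airyai(3^(2/3)*y/3) + C3*airybi(3^(2/3)*y/3), y)


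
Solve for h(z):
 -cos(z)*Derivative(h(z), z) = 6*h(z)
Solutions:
 h(z) = C1*(sin(z)^3 - 3*sin(z)^2 + 3*sin(z) - 1)/(sin(z)^3 + 3*sin(z)^2 + 3*sin(z) + 1)


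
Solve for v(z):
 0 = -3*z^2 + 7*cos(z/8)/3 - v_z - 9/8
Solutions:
 v(z) = C1 - z^3 - 9*z/8 + 56*sin(z/8)/3


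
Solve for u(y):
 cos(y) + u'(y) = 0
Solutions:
 u(y) = C1 - sin(y)


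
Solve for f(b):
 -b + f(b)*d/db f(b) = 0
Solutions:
 f(b) = -sqrt(C1 + b^2)
 f(b) = sqrt(C1 + b^2)


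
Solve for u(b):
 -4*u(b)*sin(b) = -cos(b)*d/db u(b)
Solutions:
 u(b) = C1/cos(b)^4


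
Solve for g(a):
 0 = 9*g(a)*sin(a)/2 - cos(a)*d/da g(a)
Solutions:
 g(a) = C1/cos(a)^(9/2)


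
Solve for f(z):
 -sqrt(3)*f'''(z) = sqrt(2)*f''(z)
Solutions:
 f(z) = C1 + C2*z + C3*exp(-sqrt(6)*z/3)


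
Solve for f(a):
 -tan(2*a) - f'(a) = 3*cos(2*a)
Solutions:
 f(a) = C1 + log(cos(2*a))/2 - 3*sin(2*a)/2


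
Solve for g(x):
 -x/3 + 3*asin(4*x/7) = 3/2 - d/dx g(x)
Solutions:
 g(x) = C1 + x^2/6 - 3*x*asin(4*x/7) + 3*x/2 - 3*sqrt(49 - 16*x^2)/4


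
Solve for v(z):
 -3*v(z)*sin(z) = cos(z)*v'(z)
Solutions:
 v(z) = C1*cos(z)^3


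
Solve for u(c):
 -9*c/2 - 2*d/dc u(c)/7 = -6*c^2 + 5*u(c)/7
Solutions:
 u(c) = C1*exp(-5*c/2) + 42*c^2/5 - 651*c/50 + 651/125


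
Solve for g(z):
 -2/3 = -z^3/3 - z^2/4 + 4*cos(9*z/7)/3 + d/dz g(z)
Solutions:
 g(z) = C1 + z^4/12 + z^3/12 - 2*z/3 - 28*sin(9*z/7)/27


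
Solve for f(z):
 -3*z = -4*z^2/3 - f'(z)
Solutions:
 f(z) = C1 - 4*z^3/9 + 3*z^2/2


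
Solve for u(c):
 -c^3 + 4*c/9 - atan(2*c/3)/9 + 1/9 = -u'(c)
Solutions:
 u(c) = C1 + c^4/4 - 2*c^2/9 + c*atan(2*c/3)/9 - c/9 - log(4*c^2 + 9)/12


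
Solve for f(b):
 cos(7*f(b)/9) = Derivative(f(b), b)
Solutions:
 -b - 9*log(sin(7*f(b)/9) - 1)/14 + 9*log(sin(7*f(b)/9) + 1)/14 = C1


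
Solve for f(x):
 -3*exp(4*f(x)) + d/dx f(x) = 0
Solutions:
 f(x) = log(-(-1/(C1 + 12*x))^(1/4))
 f(x) = log(-1/(C1 + 12*x))/4
 f(x) = log(-I*(-1/(C1 + 12*x))^(1/4))
 f(x) = log(I*(-1/(C1 + 12*x))^(1/4))


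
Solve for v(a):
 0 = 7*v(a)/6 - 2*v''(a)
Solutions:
 v(a) = C1*exp(-sqrt(21)*a/6) + C2*exp(sqrt(21)*a/6)


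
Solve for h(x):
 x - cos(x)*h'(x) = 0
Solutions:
 h(x) = C1 + Integral(x/cos(x), x)


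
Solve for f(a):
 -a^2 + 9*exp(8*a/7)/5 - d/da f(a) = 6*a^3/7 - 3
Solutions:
 f(a) = C1 - 3*a^4/14 - a^3/3 + 3*a + 63*exp(8*a/7)/40


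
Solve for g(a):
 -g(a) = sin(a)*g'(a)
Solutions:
 g(a) = C1*sqrt(cos(a) + 1)/sqrt(cos(a) - 1)


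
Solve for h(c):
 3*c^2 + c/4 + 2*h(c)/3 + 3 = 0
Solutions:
 h(c) = -9*c^2/2 - 3*c/8 - 9/2


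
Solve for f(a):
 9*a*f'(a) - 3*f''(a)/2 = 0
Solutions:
 f(a) = C1 + C2*erfi(sqrt(3)*a)


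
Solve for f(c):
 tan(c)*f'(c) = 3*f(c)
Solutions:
 f(c) = C1*sin(c)^3


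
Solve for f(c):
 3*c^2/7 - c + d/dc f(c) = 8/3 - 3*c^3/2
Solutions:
 f(c) = C1 - 3*c^4/8 - c^3/7 + c^2/2 + 8*c/3


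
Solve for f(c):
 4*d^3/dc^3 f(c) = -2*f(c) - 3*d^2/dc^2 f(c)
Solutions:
 f(c) = C1*exp(c*(-2 + (12*sqrt(2) + 17)^(-1/3) + (12*sqrt(2) + 17)^(1/3))/8)*sin(sqrt(3)*c*(-(12*sqrt(2) + 17)^(1/3) + (12*sqrt(2) + 17)^(-1/3))/8) + C2*exp(c*(-2 + (12*sqrt(2) + 17)^(-1/3) + (12*sqrt(2) + 17)^(1/3))/8)*cos(sqrt(3)*c*(-(12*sqrt(2) + 17)^(1/3) + (12*sqrt(2) + 17)^(-1/3))/8) + C3*exp(-c*((12*sqrt(2) + 17)^(-1/3) + 1 + (12*sqrt(2) + 17)^(1/3))/4)


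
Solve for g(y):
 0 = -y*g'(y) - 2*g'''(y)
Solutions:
 g(y) = C1 + Integral(C2*airyai(-2^(2/3)*y/2) + C3*airybi(-2^(2/3)*y/2), y)


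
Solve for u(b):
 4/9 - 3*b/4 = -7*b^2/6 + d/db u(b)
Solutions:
 u(b) = C1 + 7*b^3/18 - 3*b^2/8 + 4*b/9


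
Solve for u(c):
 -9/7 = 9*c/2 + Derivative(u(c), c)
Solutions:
 u(c) = C1 - 9*c^2/4 - 9*c/7


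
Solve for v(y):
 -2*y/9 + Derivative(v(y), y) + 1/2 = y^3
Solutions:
 v(y) = C1 + y^4/4 + y^2/9 - y/2


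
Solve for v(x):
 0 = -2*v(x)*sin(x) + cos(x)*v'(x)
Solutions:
 v(x) = C1/cos(x)^2


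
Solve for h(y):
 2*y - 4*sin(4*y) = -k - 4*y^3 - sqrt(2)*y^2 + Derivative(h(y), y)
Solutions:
 h(y) = C1 + k*y + y^4 + sqrt(2)*y^3/3 + y^2 + cos(4*y)


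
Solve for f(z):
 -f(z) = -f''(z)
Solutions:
 f(z) = C1*exp(-z) + C2*exp(z)


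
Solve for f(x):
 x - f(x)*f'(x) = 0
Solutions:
 f(x) = -sqrt(C1 + x^2)
 f(x) = sqrt(C1 + x^2)


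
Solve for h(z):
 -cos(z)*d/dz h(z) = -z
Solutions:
 h(z) = C1 + Integral(z/cos(z), z)


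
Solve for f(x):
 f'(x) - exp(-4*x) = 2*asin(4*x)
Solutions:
 f(x) = C1 + 2*x*asin(4*x) + sqrt(1 - 16*x^2)/2 - exp(-4*x)/4


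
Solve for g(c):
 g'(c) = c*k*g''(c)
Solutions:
 g(c) = C1 + c^(((re(k) + 1)*re(k) + im(k)^2)/(re(k)^2 + im(k)^2))*(C2*sin(log(c)*Abs(im(k))/(re(k)^2 + im(k)^2)) + C3*cos(log(c)*im(k)/(re(k)^2 + im(k)^2)))


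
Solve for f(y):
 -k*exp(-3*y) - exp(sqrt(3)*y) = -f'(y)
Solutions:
 f(y) = C1 - k*exp(-3*y)/3 + sqrt(3)*exp(sqrt(3)*y)/3


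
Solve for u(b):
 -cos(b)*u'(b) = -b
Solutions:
 u(b) = C1 + Integral(b/cos(b), b)


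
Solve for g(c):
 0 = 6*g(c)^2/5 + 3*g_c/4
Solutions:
 g(c) = 5/(C1 + 8*c)


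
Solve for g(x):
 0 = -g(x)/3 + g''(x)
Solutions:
 g(x) = C1*exp(-sqrt(3)*x/3) + C2*exp(sqrt(3)*x/3)


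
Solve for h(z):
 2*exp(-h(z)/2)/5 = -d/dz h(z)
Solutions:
 h(z) = 2*log(C1 - z/5)


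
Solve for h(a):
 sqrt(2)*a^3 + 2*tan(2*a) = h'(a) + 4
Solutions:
 h(a) = C1 + sqrt(2)*a^4/4 - 4*a - log(cos(2*a))


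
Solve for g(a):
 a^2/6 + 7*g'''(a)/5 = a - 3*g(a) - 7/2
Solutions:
 g(a) = C3*exp(-15^(1/3)*7^(2/3)*a/7) - a^2/18 + a/3 + (C1*sin(3^(5/6)*5^(1/3)*7^(2/3)*a/14) + C2*cos(3^(5/6)*5^(1/3)*7^(2/3)*a/14))*exp(15^(1/3)*7^(2/3)*a/14) - 7/6


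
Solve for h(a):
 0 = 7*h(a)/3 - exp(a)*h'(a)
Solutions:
 h(a) = C1*exp(-7*exp(-a)/3)


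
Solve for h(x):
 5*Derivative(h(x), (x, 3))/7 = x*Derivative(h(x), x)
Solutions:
 h(x) = C1 + Integral(C2*airyai(5^(2/3)*7^(1/3)*x/5) + C3*airybi(5^(2/3)*7^(1/3)*x/5), x)


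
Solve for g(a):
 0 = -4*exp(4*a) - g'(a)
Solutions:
 g(a) = C1 - exp(4*a)


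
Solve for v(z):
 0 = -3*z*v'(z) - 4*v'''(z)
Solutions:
 v(z) = C1 + Integral(C2*airyai(-6^(1/3)*z/2) + C3*airybi(-6^(1/3)*z/2), z)


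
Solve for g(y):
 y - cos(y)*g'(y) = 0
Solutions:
 g(y) = C1 + Integral(y/cos(y), y)


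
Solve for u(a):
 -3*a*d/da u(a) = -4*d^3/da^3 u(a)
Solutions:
 u(a) = C1 + Integral(C2*airyai(6^(1/3)*a/2) + C3*airybi(6^(1/3)*a/2), a)


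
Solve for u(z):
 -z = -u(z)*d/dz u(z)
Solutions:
 u(z) = -sqrt(C1 + z^2)
 u(z) = sqrt(C1 + z^2)


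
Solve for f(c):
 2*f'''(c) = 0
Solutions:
 f(c) = C1 + C2*c + C3*c^2


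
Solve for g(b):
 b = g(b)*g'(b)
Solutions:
 g(b) = -sqrt(C1 + b^2)
 g(b) = sqrt(C1 + b^2)


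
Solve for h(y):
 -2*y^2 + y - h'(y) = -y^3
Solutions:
 h(y) = C1 + y^4/4 - 2*y^3/3 + y^2/2


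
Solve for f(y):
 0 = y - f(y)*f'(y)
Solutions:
 f(y) = -sqrt(C1 + y^2)
 f(y) = sqrt(C1 + y^2)


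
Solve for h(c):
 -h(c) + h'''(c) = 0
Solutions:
 h(c) = C3*exp(c) + (C1*sin(sqrt(3)*c/2) + C2*cos(sqrt(3)*c/2))*exp(-c/2)


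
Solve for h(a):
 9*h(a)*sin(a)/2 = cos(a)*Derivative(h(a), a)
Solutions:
 h(a) = C1/cos(a)^(9/2)


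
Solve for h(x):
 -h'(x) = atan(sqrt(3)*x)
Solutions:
 h(x) = C1 - x*atan(sqrt(3)*x) + sqrt(3)*log(3*x^2 + 1)/6


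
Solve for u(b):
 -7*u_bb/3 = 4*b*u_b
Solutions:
 u(b) = C1 + C2*erf(sqrt(42)*b/7)


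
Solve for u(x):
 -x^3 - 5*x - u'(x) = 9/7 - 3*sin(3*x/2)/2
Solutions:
 u(x) = C1 - x^4/4 - 5*x^2/2 - 9*x/7 - cos(3*x/2)


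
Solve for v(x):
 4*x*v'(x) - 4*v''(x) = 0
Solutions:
 v(x) = C1 + C2*erfi(sqrt(2)*x/2)


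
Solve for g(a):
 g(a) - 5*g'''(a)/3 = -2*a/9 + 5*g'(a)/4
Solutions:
 g(a) = C1*exp(-5^(1/3)*a*(5 - 5^(1/3))/20)*sin(sqrt(3)*5^(1/3)*a*(5^(1/3) + 5)/20) + C2*exp(-5^(1/3)*a*(5 - 5^(1/3))/20)*cos(sqrt(3)*5^(1/3)*a*(5^(1/3) + 5)/20) + C3*exp(5^(1/3)*a*(5 - 5^(1/3))/10) - 2*a/9 - 5/18


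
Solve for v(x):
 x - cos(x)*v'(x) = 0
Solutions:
 v(x) = C1 + Integral(x/cos(x), x)


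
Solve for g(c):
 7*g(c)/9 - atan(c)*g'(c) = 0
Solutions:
 g(c) = C1*exp(7*Integral(1/atan(c), c)/9)


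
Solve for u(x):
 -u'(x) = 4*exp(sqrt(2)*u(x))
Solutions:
 u(x) = sqrt(2)*(2*log(1/(C1 + 4*x)) - log(2))/4


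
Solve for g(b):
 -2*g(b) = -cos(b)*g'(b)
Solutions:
 g(b) = C1*(sin(b) + 1)/(sin(b) - 1)


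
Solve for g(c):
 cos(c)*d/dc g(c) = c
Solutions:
 g(c) = C1 + Integral(c/cos(c), c)


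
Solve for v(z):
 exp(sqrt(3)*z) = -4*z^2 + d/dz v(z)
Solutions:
 v(z) = C1 + 4*z^3/3 + sqrt(3)*exp(sqrt(3)*z)/3


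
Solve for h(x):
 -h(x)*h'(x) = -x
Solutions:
 h(x) = -sqrt(C1 + x^2)
 h(x) = sqrt(C1 + x^2)


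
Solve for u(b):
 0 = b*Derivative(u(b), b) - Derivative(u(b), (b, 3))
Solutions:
 u(b) = C1 + Integral(C2*airyai(b) + C3*airybi(b), b)


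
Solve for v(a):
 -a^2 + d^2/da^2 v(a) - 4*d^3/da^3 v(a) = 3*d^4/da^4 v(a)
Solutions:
 v(a) = C1 + C2*a + C3*exp(a*(-2 + sqrt(7))/3) + C4*exp(-a*(2 + sqrt(7))/3) + a^4/12 + 4*a^3/3 + 19*a^2


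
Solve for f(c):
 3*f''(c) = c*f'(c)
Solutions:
 f(c) = C1 + C2*erfi(sqrt(6)*c/6)


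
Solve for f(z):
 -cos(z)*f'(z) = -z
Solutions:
 f(z) = C1 + Integral(z/cos(z), z)


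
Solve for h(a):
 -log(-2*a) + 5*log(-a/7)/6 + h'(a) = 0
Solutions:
 h(a) = C1 + a*log(-a)/6 + a*(-1/6 + log(2) + 5*log(7)/6)


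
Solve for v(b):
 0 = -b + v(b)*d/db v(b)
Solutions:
 v(b) = -sqrt(C1 + b^2)
 v(b) = sqrt(C1 + b^2)


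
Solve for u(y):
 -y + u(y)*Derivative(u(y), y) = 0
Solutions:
 u(y) = -sqrt(C1 + y^2)
 u(y) = sqrt(C1 + y^2)


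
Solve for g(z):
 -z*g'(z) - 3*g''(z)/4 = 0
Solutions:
 g(z) = C1 + C2*erf(sqrt(6)*z/3)


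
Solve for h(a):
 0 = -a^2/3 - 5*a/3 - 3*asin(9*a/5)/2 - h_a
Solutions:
 h(a) = C1 - a^3/9 - 5*a^2/6 - 3*a*asin(9*a/5)/2 - sqrt(25 - 81*a^2)/6


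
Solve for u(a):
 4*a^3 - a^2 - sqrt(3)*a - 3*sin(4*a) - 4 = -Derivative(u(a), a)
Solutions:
 u(a) = C1 - a^4 + a^3/3 + sqrt(3)*a^2/2 + 4*a - 3*cos(4*a)/4


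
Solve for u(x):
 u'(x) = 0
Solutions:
 u(x) = C1


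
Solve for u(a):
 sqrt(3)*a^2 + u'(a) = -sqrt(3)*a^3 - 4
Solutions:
 u(a) = C1 - sqrt(3)*a^4/4 - sqrt(3)*a^3/3 - 4*a


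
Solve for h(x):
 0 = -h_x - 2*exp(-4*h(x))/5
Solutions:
 h(x) = log(-I*(C1 - 8*x/5)^(1/4))
 h(x) = log(I*(C1 - 8*x/5)^(1/4))
 h(x) = log(-(C1 - 8*x/5)^(1/4))
 h(x) = log(C1 - 8*x/5)/4


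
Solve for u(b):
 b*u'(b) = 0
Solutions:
 u(b) = C1


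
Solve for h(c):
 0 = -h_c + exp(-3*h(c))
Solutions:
 h(c) = log(C1 + 3*c)/3
 h(c) = log((-3^(1/3) - 3^(5/6)*I)*(C1 + c)^(1/3)/2)
 h(c) = log((-3^(1/3) + 3^(5/6)*I)*(C1 + c)^(1/3)/2)


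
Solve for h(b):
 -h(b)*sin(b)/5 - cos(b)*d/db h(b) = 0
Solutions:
 h(b) = C1*cos(b)^(1/5)


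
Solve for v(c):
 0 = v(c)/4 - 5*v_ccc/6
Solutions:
 v(c) = C3*exp(10^(2/3)*3^(1/3)*c/10) + (C1*sin(10^(2/3)*3^(5/6)*c/20) + C2*cos(10^(2/3)*3^(5/6)*c/20))*exp(-10^(2/3)*3^(1/3)*c/20)


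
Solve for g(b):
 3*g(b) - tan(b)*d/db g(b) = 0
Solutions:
 g(b) = C1*sin(b)^3


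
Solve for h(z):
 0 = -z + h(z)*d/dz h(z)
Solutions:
 h(z) = -sqrt(C1 + z^2)
 h(z) = sqrt(C1 + z^2)


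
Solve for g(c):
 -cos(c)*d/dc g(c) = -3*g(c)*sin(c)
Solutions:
 g(c) = C1/cos(c)^3


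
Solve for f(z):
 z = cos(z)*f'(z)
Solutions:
 f(z) = C1 + Integral(z/cos(z), z)


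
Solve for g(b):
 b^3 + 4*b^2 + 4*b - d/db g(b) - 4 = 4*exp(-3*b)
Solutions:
 g(b) = C1 + b^4/4 + 4*b^3/3 + 2*b^2 - 4*b + 4*exp(-3*b)/3


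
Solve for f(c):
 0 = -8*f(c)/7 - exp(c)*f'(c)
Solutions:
 f(c) = C1*exp(8*exp(-c)/7)


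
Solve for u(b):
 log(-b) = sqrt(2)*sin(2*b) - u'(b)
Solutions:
 u(b) = C1 - b*log(-b) + b - sqrt(2)*cos(2*b)/2


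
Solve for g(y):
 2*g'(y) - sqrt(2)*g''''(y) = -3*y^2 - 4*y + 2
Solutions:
 g(y) = C1 + C4*exp(2^(1/6)*y) - y^3/2 - y^2 + y + (C2*sin(2^(1/6)*sqrt(3)*y/2) + C3*cos(2^(1/6)*sqrt(3)*y/2))*exp(-2^(1/6)*y/2)


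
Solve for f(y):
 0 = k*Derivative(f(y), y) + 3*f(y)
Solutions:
 f(y) = C1*exp(-3*y/k)


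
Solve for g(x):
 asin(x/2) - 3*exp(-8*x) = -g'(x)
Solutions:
 g(x) = C1 - x*asin(x/2) - sqrt(4 - x^2) - 3*exp(-8*x)/8


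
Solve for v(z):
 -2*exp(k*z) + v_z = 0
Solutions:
 v(z) = C1 + 2*exp(k*z)/k


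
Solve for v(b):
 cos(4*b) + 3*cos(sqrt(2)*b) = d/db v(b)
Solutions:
 v(b) = C1 + sin(4*b)/4 + 3*sqrt(2)*sin(sqrt(2)*b)/2


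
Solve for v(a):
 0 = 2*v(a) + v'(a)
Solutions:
 v(a) = C1*exp(-2*a)


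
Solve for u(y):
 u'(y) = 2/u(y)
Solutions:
 u(y) = -sqrt(C1 + 4*y)
 u(y) = sqrt(C1 + 4*y)


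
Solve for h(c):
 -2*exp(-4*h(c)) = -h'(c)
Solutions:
 h(c) = log(-I*(C1 + 8*c)^(1/4))
 h(c) = log(I*(C1 + 8*c)^(1/4))
 h(c) = log(-(C1 + 8*c)^(1/4))
 h(c) = log(C1 + 8*c)/4


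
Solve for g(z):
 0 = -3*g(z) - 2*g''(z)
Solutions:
 g(z) = C1*sin(sqrt(6)*z/2) + C2*cos(sqrt(6)*z/2)


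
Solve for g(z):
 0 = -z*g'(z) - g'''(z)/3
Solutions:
 g(z) = C1 + Integral(C2*airyai(-3^(1/3)*z) + C3*airybi(-3^(1/3)*z), z)


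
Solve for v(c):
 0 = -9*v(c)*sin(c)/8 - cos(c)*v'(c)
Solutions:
 v(c) = C1*cos(c)^(9/8)


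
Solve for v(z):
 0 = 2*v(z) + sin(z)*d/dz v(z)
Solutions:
 v(z) = C1*(cos(z) + 1)/(cos(z) - 1)


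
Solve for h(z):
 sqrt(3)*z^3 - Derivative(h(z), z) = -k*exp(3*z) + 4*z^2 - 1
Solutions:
 h(z) = C1 + k*exp(3*z)/3 + sqrt(3)*z^4/4 - 4*z^3/3 + z


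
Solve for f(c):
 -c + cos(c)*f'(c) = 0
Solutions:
 f(c) = C1 + Integral(c/cos(c), c)


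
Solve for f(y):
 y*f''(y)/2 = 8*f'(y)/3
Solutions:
 f(y) = C1 + C2*y^(19/3)


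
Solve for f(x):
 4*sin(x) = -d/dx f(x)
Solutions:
 f(x) = C1 + 4*cos(x)


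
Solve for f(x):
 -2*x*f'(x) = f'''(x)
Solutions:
 f(x) = C1 + Integral(C2*airyai(-2^(1/3)*x) + C3*airybi(-2^(1/3)*x), x)


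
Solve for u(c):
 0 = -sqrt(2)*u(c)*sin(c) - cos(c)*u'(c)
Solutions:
 u(c) = C1*cos(c)^(sqrt(2))


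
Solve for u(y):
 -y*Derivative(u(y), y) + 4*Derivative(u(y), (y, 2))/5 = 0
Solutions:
 u(y) = C1 + C2*erfi(sqrt(10)*y/4)


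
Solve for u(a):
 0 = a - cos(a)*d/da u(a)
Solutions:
 u(a) = C1 + Integral(a/cos(a), a)


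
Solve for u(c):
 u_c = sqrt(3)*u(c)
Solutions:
 u(c) = C1*exp(sqrt(3)*c)


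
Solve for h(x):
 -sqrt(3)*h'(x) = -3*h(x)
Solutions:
 h(x) = C1*exp(sqrt(3)*x)


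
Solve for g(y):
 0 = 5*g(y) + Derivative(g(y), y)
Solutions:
 g(y) = C1*exp(-5*y)


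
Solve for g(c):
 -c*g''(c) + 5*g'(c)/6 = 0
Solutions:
 g(c) = C1 + C2*c^(11/6)


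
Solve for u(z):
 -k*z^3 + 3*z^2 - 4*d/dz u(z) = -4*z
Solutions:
 u(z) = C1 - k*z^4/16 + z^3/4 + z^2/2


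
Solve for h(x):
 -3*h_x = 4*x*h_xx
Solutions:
 h(x) = C1 + C2*x^(1/4)


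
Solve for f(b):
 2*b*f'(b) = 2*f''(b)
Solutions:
 f(b) = C1 + C2*erfi(sqrt(2)*b/2)


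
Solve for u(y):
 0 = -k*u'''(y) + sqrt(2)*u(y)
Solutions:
 u(y) = C1*exp(2^(1/6)*y*(1/k)^(1/3)) + C2*exp(2^(1/6)*y*(-1 + sqrt(3)*I)*(1/k)^(1/3)/2) + C3*exp(-2^(1/6)*y*(1 + sqrt(3)*I)*(1/k)^(1/3)/2)


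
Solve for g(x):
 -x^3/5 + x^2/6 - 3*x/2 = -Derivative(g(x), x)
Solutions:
 g(x) = C1 + x^4/20 - x^3/18 + 3*x^2/4


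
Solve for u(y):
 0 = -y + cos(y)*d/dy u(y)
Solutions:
 u(y) = C1 + Integral(y/cos(y), y)


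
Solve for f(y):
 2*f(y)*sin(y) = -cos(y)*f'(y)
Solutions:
 f(y) = C1*cos(y)^2


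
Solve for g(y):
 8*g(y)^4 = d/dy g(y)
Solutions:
 g(y) = (-1/(C1 + 24*y))^(1/3)
 g(y) = (-1/(C1 + 8*y))^(1/3)*(-3^(2/3) - 3*3^(1/6)*I)/6
 g(y) = (-1/(C1 + 8*y))^(1/3)*(-3^(2/3) + 3*3^(1/6)*I)/6


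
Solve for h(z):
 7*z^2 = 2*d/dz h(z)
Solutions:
 h(z) = C1 + 7*z^3/6


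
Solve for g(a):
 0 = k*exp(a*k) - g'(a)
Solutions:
 g(a) = C1 + exp(a*k)


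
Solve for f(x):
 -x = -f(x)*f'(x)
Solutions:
 f(x) = -sqrt(C1 + x^2)
 f(x) = sqrt(C1 + x^2)


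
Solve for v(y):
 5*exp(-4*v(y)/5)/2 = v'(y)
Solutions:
 v(y) = 5*log(-I*(C1 + 2*y)^(1/4))
 v(y) = 5*log(I*(C1 + 2*y)^(1/4))
 v(y) = 5*log(-(C1 + 2*y)^(1/4))
 v(y) = 5*log(C1 + 2*y)/4


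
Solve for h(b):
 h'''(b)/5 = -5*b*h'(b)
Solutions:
 h(b) = C1 + Integral(C2*airyai(-5^(2/3)*b) + C3*airybi(-5^(2/3)*b), b)


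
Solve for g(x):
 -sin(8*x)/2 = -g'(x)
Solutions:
 g(x) = C1 - cos(8*x)/16


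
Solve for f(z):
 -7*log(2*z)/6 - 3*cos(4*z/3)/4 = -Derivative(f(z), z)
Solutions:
 f(z) = C1 + 7*z*log(z)/6 - 7*z/6 + 7*z*log(2)/6 + 9*sin(4*z/3)/16


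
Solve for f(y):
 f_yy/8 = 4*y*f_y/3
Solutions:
 f(y) = C1 + C2*erfi(4*sqrt(3)*y/3)


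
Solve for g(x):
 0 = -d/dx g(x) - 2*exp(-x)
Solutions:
 g(x) = C1 + 2*exp(-x)


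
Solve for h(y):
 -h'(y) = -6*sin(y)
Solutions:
 h(y) = C1 - 6*cos(y)


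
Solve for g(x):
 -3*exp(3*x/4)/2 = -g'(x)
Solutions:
 g(x) = C1 + 2*exp(3*x/4)


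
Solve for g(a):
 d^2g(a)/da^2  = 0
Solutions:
 g(a) = C1 + C2*a


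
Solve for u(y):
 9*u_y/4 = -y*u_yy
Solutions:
 u(y) = C1 + C2/y^(5/4)


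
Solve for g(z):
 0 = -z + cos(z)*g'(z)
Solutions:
 g(z) = C1 + Integral(z/cos(z), z)


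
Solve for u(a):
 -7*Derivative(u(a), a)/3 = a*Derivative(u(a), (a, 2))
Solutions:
 u(a) = C1 + C2/a^(4/3)


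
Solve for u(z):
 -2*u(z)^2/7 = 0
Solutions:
 u(z) = 0


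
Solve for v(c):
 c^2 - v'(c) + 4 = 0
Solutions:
 v(c) = C1 + c^3/3 + 4*c


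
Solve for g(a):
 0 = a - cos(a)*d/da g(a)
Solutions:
 g(a) = C1 + Integral(a/cos(a), a)


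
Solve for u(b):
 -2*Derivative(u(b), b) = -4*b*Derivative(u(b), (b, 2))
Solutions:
 u(b) = C1 + C2*b^(3/2)


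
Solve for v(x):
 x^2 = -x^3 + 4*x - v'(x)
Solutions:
 v(x) = C1 - x^4/4 - x^3/3 + 2*x^2


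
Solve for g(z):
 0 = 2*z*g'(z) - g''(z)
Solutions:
 g(z) = C1 + C2*erfi(z)


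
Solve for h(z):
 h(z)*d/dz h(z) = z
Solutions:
 h(z) = -sqrt(C1 + z^2)
 h(z) = sqrt(C1 + z^2)


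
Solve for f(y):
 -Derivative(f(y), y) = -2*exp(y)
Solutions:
 f(y) = C1 + 2*exp(y)


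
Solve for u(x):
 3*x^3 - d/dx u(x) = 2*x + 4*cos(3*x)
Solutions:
 u(x) = C1 + 3*x^4/4 - x^2 - 4*sin(3*x)/3


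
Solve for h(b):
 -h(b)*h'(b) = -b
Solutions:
 h(b) = -sqrt(C1 + b^2)
 h(b) = sqrt(C1 + b^2)


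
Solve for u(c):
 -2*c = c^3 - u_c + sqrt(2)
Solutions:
 u(c) = C1 + c^4/4 + c^2 + sqrt(2)*c


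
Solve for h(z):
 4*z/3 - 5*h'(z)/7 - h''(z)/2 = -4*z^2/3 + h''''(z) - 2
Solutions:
 h(z) = C1 + C2*exp(z*(-7*28^(1/3)*3^(2/3)/(90 + sqrt(8394))^(1/3) + 294^(1/3)*(90 + sqrt(8394))^(1/3))/84)*sin(3^(1/6)*z*(21*28^(1/3)/(90 + sqrt(8394))^(1/3) + 3^(2/3)*98^(1/3)*(90 + sqrt(8394))^(1/3))/84) + C3*exp(z*(-7*28^(1/3)*3^(2/3)/(90 + sqrt(8394))^(1/3) + 294^(1/3)*(90 + sqrt(8394))^(1/3))/84)*cos(3^(1/6)*z*(21*28^(1/3)/(90 + sqrt(8394))^(1/3) + 3^(2/3)*98^(1/3)*(90 + sqrt(8394))^(1/3))/84) + C4*exp(-z*(-7*28^(1/3)*3^(2/3)/(90 + sqrt(8394))^(1/3) + 294^(1/3)*(90 + sqrt(8394))^(1/3))/42) + 28*z^3/45 - 28*z^2/75 + 1246*z/375


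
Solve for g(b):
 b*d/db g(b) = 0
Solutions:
 g(b) = C1


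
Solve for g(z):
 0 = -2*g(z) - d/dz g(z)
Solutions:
 g(z) = C1*exp(-2*z)


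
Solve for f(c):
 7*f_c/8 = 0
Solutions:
 f(c) = C1


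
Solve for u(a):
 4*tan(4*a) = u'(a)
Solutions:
 u(a) = C1 - log(cos(4*a))


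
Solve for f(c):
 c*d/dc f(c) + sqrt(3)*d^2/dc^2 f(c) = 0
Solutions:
 f(c) = C1 + C2*erf(sqrt(2)*3^(3/4)*c/6)
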